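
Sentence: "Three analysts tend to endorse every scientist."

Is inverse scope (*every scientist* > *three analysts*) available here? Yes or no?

Yes

Infinitival complements of raising predicates do not block QR; *every scientist* and *three analysts* are effectively clausemates.
QR within a single clause is free, so the lower quantifier may take scope over the higher one.
Both orderings are possible: *three analysts* > *every scientist* and *every scientist* > *three analysts*.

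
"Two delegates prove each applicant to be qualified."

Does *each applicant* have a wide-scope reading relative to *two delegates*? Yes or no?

*each applicant* is the subject of an ECM infinitive — the infinitival complement of an ECM verb is not a scope island, so *each applicant* can raise into the matrix clause.
Since no island is crossed, the inverse ordering is licensed alongside surface scope.

Yes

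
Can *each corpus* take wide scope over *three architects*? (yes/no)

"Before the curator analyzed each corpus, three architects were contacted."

No

The target quantifier *each corpus* is part of the adjunct clause *before the curator analyzed each corpus*.
Adjuncts are opaque for quantifier raising; a quantifier in an adjunct stays inside it.
The ordering *each corpus* > *three architects* is therefore underivable.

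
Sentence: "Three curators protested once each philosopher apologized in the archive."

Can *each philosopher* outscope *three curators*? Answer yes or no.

*each philosopher* sits inside the adjunct clause *once each philosopher apologized in the archive*.
Adjuncts are opaque for quantifier raising; a quantifier in an adjunct stays inside it.
There is no licit LF on which *each philosopher* c-commands *three curators*.

No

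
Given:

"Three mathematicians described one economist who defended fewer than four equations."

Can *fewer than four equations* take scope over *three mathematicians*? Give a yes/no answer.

No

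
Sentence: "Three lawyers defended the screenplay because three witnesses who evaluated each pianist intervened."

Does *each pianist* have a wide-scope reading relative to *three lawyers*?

*each pianist* sits inside the relative clause *who evaluated each pianist*, which is itself inside the adjunct *because three witnesses who evaluated each pianist intervened*.
Two island boundaries intervene — the relative clause and the adjunct. Either alone would block QR.
*each pianist* > *three lawyers* would require crossing that boundary, which is illicit.

No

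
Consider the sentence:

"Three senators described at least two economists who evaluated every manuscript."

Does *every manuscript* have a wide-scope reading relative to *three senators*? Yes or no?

No

Structurally, *every manuscript* is inside the relative clause *who evaluated every manuscript* modifying *at least two economists*.
Relative clauses block scope extraction: QR cannot target a position outside the modified NP.
So *every manuscript* cannot raise high enough to outscope *three senators*; only the surface ordering *three senators* > *every manuscript* is available.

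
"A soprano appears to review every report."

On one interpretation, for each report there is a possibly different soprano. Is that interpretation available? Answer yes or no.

The paraphrase describes the scope ordering *every report* > *a soprano*.
Infinitival complements of raising predicates do not block QR; *every report* and *a soprano* are effectively clausemates.
Clause-internal QR can adjoin the lower DP above the subject, yielding the inverse reading.

Yes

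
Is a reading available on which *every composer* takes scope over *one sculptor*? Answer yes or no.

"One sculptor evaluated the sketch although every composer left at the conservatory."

No

The DP *every composer* is contained in the adjunct clause *although every composer left at the conservatory*.
The adjunct-island constraint bars QR out of an adverbial clause.
So *every composer* cannot raise high enough to outscope *one sculptor*; only the surface ordering *one sculptor* > *every composer* is available.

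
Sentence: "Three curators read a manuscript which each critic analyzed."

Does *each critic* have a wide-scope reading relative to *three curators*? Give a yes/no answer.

No

*each critic* is embedded in the relative clause *which each critic analyzed* modifying *a manuscript*.
The relative clause forms an island for QR, so the quantifier is confined to the head noun's restrictor.
So *each critic* cannot raise to a position above *three curators*.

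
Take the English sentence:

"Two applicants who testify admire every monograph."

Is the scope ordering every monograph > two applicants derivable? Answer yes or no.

Although the sentence contains a relative clause (*who testify*), *every monograph* is outside it, in the matrix VP.
With no island boundary between them, the object can take inverse scope over the subject via ordinary QR within the clause.
Both orderings are possible: *two applicants* > *every monograph* and *every monograph* > *two applicants*.

Yes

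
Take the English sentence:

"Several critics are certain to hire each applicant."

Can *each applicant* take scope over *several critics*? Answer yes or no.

Infinitival complements of raising predicates do not block QR; *each applicant* and *several critics* are effectively clausemates.
Clause-internal QR can adjoin the lower DP above the subject, yielding the inverse reading.

Yes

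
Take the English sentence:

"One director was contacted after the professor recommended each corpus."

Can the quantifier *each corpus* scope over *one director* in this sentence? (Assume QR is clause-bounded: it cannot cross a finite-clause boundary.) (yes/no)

No

The target quantifier *each corpus* is part of the adjunct clause *after the professor recommended each corpus*.
The adjunct-island constraint bars QR out of an adverbial clause.
*each corpus* > *one director* would require crossing that boundary, which is illicit.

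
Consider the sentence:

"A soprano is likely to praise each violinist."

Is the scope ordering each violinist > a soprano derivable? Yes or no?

Yes

Raising constructions are monoclausal for scope purposes; *each violinist* is not separated from *a soprano* by any island.
Ordinary QR to a clause-peripheral position gives the wide-scope LF for the lower DP.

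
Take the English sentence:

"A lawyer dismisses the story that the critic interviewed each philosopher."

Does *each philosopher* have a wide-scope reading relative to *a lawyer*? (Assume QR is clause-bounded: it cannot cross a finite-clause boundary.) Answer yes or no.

No

*each philosopher* is embedded in the complex NP *the story that the critic interviewed each philosopher*.
Since the clause is the complement of a nominal head, the CNPC blocks scope extraction.
Hence only narrow scope for *each philosopher* (under *a lawyer*) survives.
(Only the surface reading survives: one fixed lawyer with respect to all the relevant philosophers.)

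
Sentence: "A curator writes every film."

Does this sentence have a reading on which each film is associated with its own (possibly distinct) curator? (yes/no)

That reading corresponds to *every film* > *a curator*.
*a curator* and *every film* are co-arguments of the matrix verb, with nothing but a clause-internal boundary between them.
Ordinary QR to a clause-peripheral position gives the wide-scope LF for the lower DP.

Yes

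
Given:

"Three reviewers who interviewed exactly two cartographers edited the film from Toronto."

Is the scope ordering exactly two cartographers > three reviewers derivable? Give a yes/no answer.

No

The DP *exactly two cartographers* is contained in the relative clause *who interviewed exactly two cartographers*.
Relative clauses are scope islands: a quantifier cannot QR out of a relative clause to take scope in the matrix clause.
The inverse ordering *exactly two cartographers* > *three reviewers* is therefore underivable.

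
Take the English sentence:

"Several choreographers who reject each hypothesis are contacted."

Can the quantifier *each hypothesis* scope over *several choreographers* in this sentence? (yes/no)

No

The DP *each hypothesis* is contained in the relative clause *who reject each hypothesis*.
Relative clauses are scope islands: a quantifier cannot QR out of a relative clause to take scope in the matrix clause.
*each hypothesis* is confined to the island and cannot take scope over *several choreographers*.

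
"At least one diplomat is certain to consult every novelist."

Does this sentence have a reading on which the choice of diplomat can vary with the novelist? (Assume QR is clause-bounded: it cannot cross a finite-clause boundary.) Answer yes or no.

That reading corresponds to *every novelist* > *at least one diplomat*.
Raising constructions are monoclausal for scope purposes; *every novelist* is not separated from *at least one diplomat* by any island.
Clause-internal QR can adjoin the lower DP above the subject, yielding the inverse reading.

Yes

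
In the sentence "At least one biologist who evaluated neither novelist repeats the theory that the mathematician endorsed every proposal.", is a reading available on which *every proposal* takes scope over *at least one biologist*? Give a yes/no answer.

Structurally, *every proposal* is inside the complex NP *the theory that the mathematician endorsed every proposal*.
A that-clause complement to a noun is an island; QR cannot cross the NP boundary.
*every proposal* is confined to the island and cannot take scope over *at least one biologist*.
(Only the surface reading survives: one fixed biologist with respect to all the relevant proposals.)

No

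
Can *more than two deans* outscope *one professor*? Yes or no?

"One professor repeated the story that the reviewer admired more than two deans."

No

The DP *more than two deans* is contained in the complex NP *the story that the reviewer admired more than two deans*.
Noun-complement clauses are scope islands (the Complex NP Constraint): a quantifier inside one cannot scope into the matrix.
The inverse ordering *more than two deans* > *one professor* is therefore underivable.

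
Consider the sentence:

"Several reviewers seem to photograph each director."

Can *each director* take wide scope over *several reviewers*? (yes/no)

Yes

Raising constructions are monoclausal for scope purposes; *each director* is not separated from *several reviewers* by any island.
Clause-internal QR can adjoin the lower DP above the subject, yielding the inverse reading.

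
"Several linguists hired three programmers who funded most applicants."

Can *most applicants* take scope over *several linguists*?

No

*most applicants* occurs within the relative clause *who funded most applicants* modifying *three programmers*.
Relative clauses block scope extraction: QR cannot target a position outside the modified NP.
*most applicants* is confined to the island and cannot take scope over *several linguists*.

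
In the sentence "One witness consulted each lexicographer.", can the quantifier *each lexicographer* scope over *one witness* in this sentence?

Yes

*each lexicographer* is the matrix object and *one witness* the matrix subject; the two are clausemates.
QR within a single clause is free, so the lower quantifier may take scope over the higher one.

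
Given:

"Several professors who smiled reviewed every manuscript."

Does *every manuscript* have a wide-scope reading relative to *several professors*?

Although the sentence contains a relative clause (*who smiled*), *every manuscript* is outside it, in the matrix VP.
No island intervenes, so both surface and inverse scope are derivable.

Yes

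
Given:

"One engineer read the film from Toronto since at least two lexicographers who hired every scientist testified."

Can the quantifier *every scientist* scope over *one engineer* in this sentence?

No

*every scientist* is embedded in the relative clause *who hired every scientist*, which is itself inside the adjunct *since at least two lexicographers who hired every scientist testified*.
Nested islands: the RC island is itself inside an adjunct island, so wide scope is doubly excluded.
*every scientist* is confined to the island and cannot take scope over *one engineer*.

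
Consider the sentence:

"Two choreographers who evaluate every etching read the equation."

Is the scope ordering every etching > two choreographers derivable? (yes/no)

The target quantifier *every etching* is part of the relative clause *who evaluate every etching*.
The relative clause forms an island for QR, so the quantifier is confined to the head noun's restrictor.
The inverse ordering *every etching* > *two choreographers* is therefore underivable.

No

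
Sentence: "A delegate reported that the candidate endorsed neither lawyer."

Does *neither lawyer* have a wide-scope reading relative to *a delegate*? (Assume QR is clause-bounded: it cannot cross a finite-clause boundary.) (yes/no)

*neither lawyer* sits inside the finite complement clause *that the candidate endorsed neither lawyer*.
With QR restricted to its own tensed clause, the embedded quantifier cannot reach a matrix scope position.
*neither lawyer* is confined to the island and cannot take scope over *a delegate*.

No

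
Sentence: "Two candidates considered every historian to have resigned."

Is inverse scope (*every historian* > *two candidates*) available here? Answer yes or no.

The ECM infinitive is scope-transparent — *every historian* is free to raise above *two candidates*.
Ordinary QR to a clause-peripheral position gives the wide-scope LF for the lower DP.
So *every historian* > *two candidates* is among the available readings.

Yes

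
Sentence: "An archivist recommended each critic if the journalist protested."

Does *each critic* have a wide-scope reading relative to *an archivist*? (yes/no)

The adjunct clause does not contain *each critic*, which is the matrix object.
QR within a single clause is free, so the lower quantifier may take scope over the higher one.

Yes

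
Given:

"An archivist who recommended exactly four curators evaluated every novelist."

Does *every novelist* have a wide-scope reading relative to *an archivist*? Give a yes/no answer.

Yes

The RC *who recommended exactly four curators* is an island, but *every novelist* is not inside it — it is the matrix object, a clausemate of *an archivist*.
No island intervenes, so both surface and inverse scope are derivable.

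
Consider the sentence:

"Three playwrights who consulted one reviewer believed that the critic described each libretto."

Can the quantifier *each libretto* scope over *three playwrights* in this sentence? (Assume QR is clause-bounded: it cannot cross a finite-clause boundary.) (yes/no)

No

Structurally, *each libretto* is inside the finite complement clause *that the critic described each libretto*.
Given the clause-boundedness assumption, QR cannot cross the finite CP into the matrix.
So *each libretto* cannot raise to a position above *three playwrights*.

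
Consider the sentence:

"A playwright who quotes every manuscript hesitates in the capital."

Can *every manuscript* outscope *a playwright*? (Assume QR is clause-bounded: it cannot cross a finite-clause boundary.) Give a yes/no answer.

No

The DP *every manuscript* is contained in the relative clause *who quotes every manuscript*.
A relative clause is a scope island — quantifier raising cannot cross its boundary.
So the wide-scope reading for *every manuscript* is blocked.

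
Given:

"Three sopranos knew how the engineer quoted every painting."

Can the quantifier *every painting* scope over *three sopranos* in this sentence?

No

*every painting* occurs within the embedded question *how the engineer quoted every painting*.
QR across an interrogative CP boundary is ruled out as a wh-island violation.
Hence only narrow scope for *every painting* (under *three sopranos*) survives.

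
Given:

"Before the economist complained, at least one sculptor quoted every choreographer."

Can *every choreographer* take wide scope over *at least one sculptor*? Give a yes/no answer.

Yes

Neither queried DP is inside the adjunct, so the adjunct-island constraint does not apply.
Since no island is crossed, the inverse ordering is licensed alongside surface scope.
Both orderings are possible: *at least one sculptor* > *every choreographer* and *every choreographer* > *at least one sculptor*.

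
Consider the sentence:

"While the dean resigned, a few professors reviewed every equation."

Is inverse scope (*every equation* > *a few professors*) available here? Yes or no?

Yes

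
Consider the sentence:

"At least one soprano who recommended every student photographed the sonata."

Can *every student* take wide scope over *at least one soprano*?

No

*every student* is embedded in the relative clause *who recommended every student*.
QR out of a relative clause is ruled out by the relative-clause island constraint.
There is no licit LF on which *every student* c-commands *at least one soprano*.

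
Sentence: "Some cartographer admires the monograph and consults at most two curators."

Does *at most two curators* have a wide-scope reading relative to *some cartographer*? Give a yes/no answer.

No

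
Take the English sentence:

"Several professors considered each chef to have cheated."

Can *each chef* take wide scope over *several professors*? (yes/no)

*each chef* is an ECM subject; ECM complements are not islands, and the embedded quantifier may take matrix scope.
No island intervenes, so both surface and inverse scope are derivable.
The sentence is scopally ambiguous between *several professors* > *each chef* and *each chef* > *several professors*.

Yes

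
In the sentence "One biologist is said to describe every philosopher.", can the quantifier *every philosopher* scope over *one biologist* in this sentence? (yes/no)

The matrix predicate is a raising verb, whose infinitival complement is not a scope island — *every philosopher* can QR into the matrix clause.
Clause-internal QR can adjoin the lower DP above the subject, yielding the inverse reading.

Yes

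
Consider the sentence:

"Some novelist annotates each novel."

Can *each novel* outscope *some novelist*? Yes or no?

Yes

*each novel* and *some novelist* are in the same minimal clause.
With no island boundary between them, the object can take inverse scope over the subject via ordinary QR within the clause.
The sentence is scopally ambiguous between *some novelist* > *each novel* and *each novel* > *some novelist*.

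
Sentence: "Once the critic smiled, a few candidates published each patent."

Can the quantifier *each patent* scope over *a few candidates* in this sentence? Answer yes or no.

Yes

The adjunct clause does not contain *each patent*, which is the matrix object.
Since no island is crossed, the inverse ordering is licensed alongside surface scope.
The sentence is scopally ambiguous between *a few candidates* > *each patent* and *each patent* > *a few candidates*.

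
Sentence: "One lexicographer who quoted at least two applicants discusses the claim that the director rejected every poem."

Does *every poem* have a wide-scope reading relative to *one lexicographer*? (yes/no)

*every poem* occurs within the complex NP *the claim that the director rejected every poem*.
Since the clause is the complement of a nominal head, the CNPC blocks scope extraction.
*every poem* > *one lexicographer* would require crossing that boundary, which is illicit.
(Only the surface reading survives: one fixed lexicographer with respect to all the relevant poems.)

No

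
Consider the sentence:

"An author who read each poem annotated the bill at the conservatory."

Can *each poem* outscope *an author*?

No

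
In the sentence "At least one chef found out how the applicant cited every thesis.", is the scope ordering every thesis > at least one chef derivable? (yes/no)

No

*every thesis* is embedded in the embedded question *how the applicant cited every thesis*.
Embedded questions are wh-islands: a quantifier inside an indirect question cannot QR into the matrix clause.
There is no licit LF on which *every thesis* c-commands *at least one chef*.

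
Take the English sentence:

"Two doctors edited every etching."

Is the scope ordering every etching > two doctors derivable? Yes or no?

Yes

*two doctors* and *every etching* are co-arguments of the matrix verb, with nothing but a clause-internal boundary between them.
Ordinary QR to a clause-peripheral position gives the wide-scope LF for the lower DP.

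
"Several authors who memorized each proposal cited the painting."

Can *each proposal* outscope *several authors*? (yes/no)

No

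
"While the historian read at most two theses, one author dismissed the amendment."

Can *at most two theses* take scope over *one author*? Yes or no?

No

Structurally, *at most two theses* is inside the adjunct clause *while the historian read at most two theses*.
Scope out of an adjunct clause is unavailable: QR respects the adjunct-island constraint.
*at most two theses* > *one author* would require crossing that boundary, which is illicit.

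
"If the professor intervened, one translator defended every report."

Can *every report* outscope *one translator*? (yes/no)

Although there is an adjunct clause, *every report* is in the main clause, not inside the adjunct.
QR within a single clause is free, so the lower quantifier may take scope over the higher one.
So *every report* > *one translator* is among the available readings.

Yes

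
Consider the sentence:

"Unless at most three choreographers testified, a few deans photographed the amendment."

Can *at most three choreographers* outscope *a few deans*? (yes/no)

No

Structurally, *at most three choreographers* is inside the adjunct clause *unless at most three choreographers testified*.
Adjunct clauses are scope islands: a quantifier inside an adjunct cannot raise into the matrix clause.
*at most three choreographers* is confined to the island and cannot take scope over *a few deans*.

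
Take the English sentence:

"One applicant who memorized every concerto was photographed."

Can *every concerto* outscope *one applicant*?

No

*every concerto* sits inside the relative clause *who memorized every concerto*.
Quantifiers inside a relative clause are trapped there; the RC boundary blocks QR.
Hence only narrow scope for *every concerto* (under *one applicant*) survives.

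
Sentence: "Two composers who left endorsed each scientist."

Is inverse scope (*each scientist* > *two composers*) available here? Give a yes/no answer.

Yes

The RC *who left* is an island, but *each scientist* is not inside it — it is the matrix object, a clausemate of *two composers*.
Ordinary QR to a clause-peripheral position gives the wide-scope LF for the lower DP.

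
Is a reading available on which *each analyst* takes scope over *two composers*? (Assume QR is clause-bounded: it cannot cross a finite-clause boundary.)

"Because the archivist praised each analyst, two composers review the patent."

The target quantifier *each analyst* is part of the adjunct clause *because the archivist praised each analyst*.
Scope out of an adjunct clause is unavailable: QR respects the adjunct-island constraint.
The ordering *each analyst* > *two composers* is therefore underivable.

No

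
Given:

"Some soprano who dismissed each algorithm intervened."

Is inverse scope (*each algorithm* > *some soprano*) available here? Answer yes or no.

No

Structurally, *each algorithm* is inside the relative clause *who dismissed each algorithm*.
Relative clauses are scope islands: a quantifier cannot QR out of a relative clause to take scope in the matrix clause.
There is no licit LF on which *each algorithm* c-commands *some soprano*.
(Only the surface reading survives: one fixed soprano with respect to all the relevant algorithms.)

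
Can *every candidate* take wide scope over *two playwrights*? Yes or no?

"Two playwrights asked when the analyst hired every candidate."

*every candidate* is embedded in the embedded question *when the analyst hired every candidate*.
An indirect question is a wh-island; the filled [Spec,CP] blocks QR across the CP edge.
So *every candidate* cannot raise high enough to outscope *two playwrights*; only the surface ordering *two playwrights* > *every candidate* is available.

No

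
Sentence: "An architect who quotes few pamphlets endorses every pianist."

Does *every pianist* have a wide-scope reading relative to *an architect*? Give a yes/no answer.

The RC *who quotes few pamphlets* is an island, but *every pianist* is not inside it — it is the matrix object, a clausemate of *an architect*.
Ordinary QR to a clause-peripheral position gives the wide-scope LF for the lower DP.
The sentence is scopally ambiguous between *an architect* > *every pianist* and *every pianist* > *an architect*.

Yes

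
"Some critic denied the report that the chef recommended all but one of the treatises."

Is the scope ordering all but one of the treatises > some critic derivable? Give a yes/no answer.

*all but one of the treatises* is embedded in the complex NP *the report that the chef recommended all but one of the treatises*.
The complex NP is opaque for QR — the quantifier is frozen inside the noun's complement.
*all but one of the treatises* > *some critic* would require crossing that boundary, which is illicit.
(Only the surface reading survives: one fixed critic with respect to all the relevant treatises.)

No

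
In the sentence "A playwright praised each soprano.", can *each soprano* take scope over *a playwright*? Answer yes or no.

Yes

*each soprano* is the matrix object and *a playwright* the matrix subject; the two are clausemates.
Since no island is crossed, the inverse ordering is licensed alongside surface scope.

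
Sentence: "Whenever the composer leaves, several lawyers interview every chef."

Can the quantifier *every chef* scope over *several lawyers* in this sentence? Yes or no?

Although there is an adjunct clause, *every chef* is in the main clause, not inside the adjunct.
No island intervenes, so both surface and inverse scope are derivable.

Yes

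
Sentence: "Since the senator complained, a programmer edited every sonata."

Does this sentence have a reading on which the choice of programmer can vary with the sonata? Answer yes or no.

This is the *every sonata* > *a programmer* reading.
The adjunct clause does not contain *every sonata*, which is the matrix object.
QR within a single clause is free, so the lower quantifier may take scope over the higher one.

Yes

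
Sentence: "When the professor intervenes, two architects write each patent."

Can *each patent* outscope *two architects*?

Yes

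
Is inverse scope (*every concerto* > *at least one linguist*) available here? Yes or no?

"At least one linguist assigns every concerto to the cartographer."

Yes

*every concerto* is the matrix object and *at least one linguist* the matrix subject; the two are clausemates.
Nothing blocks QR of the lower DP to a position above the higher one, so inverse scope is available.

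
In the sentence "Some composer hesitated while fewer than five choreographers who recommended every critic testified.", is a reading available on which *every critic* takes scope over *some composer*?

The target quantifier *every critic* is part of the relative clause *who recommended every critic*, which is itself inside the adjunct *while fewer than five choreographers who recommended every critic testified*.
Both the relative clause and the enclosing adjunct are scope islands; QR cannot cross either.
So *every critic* cannot raise to a position above *some composer*.

No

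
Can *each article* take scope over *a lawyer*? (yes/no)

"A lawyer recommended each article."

Both DPs are arguments of the same predicate; there is no clause or island boundary between them.
No island intervenes, so both surface and inverse scope are derivable.

Yes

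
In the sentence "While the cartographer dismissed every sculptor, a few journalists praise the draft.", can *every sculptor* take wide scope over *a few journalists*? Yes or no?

No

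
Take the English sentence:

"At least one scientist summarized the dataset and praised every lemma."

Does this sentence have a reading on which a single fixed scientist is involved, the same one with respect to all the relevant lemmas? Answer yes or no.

The described interpretation is the *at least one scientist* > *every lemma* scoping.
Surface scope (*at least one scientist* > *every lemma*) is always derivable; islands only block QR, not in-situ interpretation.

Yes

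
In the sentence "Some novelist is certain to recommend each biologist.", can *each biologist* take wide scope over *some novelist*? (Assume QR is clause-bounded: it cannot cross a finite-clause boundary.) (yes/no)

Yes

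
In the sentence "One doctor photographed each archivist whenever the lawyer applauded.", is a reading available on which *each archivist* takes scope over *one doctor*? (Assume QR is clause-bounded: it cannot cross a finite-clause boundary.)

Yes

*each archivist* is a matrix argument; the adjunct is an island but the target quantifier is outside it.
Ordinary QR to a clause-peripheral position gives the wide-scope LF for the lower DP.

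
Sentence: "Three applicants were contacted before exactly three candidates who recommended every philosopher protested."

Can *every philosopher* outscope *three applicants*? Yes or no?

No

The target quantifier *every philosopher* is part of the relative clause *who recommended every philosopher*, which is itself inside the adjunct *before exactly three candidates who recommended every philosopher protested*.
Even if one barrier were somehow void, the other would still block QR.
There is no licit LF on which *every philosopher* c-commands *three applicants*.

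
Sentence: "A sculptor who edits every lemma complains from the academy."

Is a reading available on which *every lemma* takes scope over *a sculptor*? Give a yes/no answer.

*every lemma* is embedded in the relative clause *who edits every lemma*.
Relative clauses are scope islands: a quantifier cannot QR out of a relative clause to take scope in the matrix clause.
There is no licit LF on which *every lemma* c-commands *a sculptor*.

No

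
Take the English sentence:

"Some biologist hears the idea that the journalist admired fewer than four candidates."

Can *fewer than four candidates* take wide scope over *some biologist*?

No

The DP *fewer than four candidates* is contained in the complex NP *the idea that the journalist admired fewer than four candidates*.
The complex NP is opaque for QR — the quantifier is frozen inside the noun's complement.
The inverse ordering *fewer than four candidates* > *some biologist* is therefore underivable.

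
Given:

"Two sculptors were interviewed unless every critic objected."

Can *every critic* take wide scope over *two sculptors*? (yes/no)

No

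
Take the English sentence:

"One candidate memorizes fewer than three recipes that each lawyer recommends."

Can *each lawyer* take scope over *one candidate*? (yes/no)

*each lawyer* sits inside the relative clause *that each lawyer recommends* modifying *fewer than three recipes*.
A relative clause is a scope island — quantifier raising cannot cross its boundary.
So *each lawyer* cannot raise to a position above *one candidate*.

No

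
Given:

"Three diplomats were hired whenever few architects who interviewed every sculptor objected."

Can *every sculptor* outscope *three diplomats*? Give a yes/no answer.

*every sculptor* sits inside the relative clause *who interviewed every sculptor*, which is itself inside the adjunct *whenever few architects who interviewed every sculptor objected*.
Nested islands: the RC island is itself inside an adjunct island, so wide scope is doubly excluded.
So *every sculptor* cannot raise high enough to outscope *three diplomats*; only the surface ordering *three diplomats* > *every sculptor* is available.

No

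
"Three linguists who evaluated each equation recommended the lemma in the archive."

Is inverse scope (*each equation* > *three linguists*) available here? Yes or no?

No

Structurally, *each equation* is inside the relative clause *who evaluated each equation*.
QR out of a relative clause is ruled out by the relative-clause island constraint.
So *each equation* cannot raise to a position above *three linguists*.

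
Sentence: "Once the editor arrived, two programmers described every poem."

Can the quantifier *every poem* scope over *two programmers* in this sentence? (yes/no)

The adjunct island is irrelevant here — *every poem* and *two programmers* are both in the matrix clause.
Clause-internal QR can adjoin the lower DP above the subject, yielding the inverse reading.

Yes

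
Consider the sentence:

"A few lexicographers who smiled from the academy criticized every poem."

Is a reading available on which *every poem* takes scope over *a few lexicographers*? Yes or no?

Yes

Although the sentence contains a relative clause (*who smiled from the academy*), *every poem* is outside it, in the matrix VP.
Nothing blocks QR of the lower DP to a position above the higher one, so inverse scope is available.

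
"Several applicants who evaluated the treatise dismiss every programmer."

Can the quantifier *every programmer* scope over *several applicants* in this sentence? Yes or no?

The RC *who evaluated the treatise* is an island, but *every programmer* is not inside it — it is the matrix object, a clausemate of *several applicants*.
With no island boundary between them, the object can take inverse scope over the subject via ordinary QR within the clause.
The sentence is scopally ambiguous between *several applicants* > *every programmer* and *every programmer* > *several applicants*.

Yes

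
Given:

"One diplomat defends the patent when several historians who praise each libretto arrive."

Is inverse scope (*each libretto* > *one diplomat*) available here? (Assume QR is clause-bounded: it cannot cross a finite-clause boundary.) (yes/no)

No

*each libretto* sits inside the relative clause *who praise each libretto*, which is itself inside the adjunct *when several historians who praise each libretto arrive*.
The quantifier would have to escape first the RC and then the adjunct — two independent island violations.
So *each libretto* cannot raise high enough to outscope *one diplomat*; only the surface ordering *one diplomat* > *each libretto* is available.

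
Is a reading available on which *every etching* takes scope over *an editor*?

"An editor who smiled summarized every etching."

Yes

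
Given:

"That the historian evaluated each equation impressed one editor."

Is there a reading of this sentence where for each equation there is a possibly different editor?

No

That reading corresponds to *each equation* > *one editor*.
*each equation* is embedded in the sentential subject *that the historian evaluated each equation*.
The subject-island constraint blocks QR out of a clausal subject.
*each equation* is confined to the island and cannot take scope over *one editor*.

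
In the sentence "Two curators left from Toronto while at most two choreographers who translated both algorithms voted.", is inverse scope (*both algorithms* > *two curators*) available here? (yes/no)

*both algorithms* occurs within the relative clause *who translated both algorithms*, which is itself inside the adjunct *while at most two choreographers who translated both algorithms voted*.
The quantifier would have to escape first the RC and then the adjunct — two independent island violations.
So the wide-scope reading for *both algorithms* is blocked.

No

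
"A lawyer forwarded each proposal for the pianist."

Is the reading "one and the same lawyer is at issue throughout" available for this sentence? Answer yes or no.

Yes

That reading corresponds to *a lawyer* > *each proposal*.
That is the surface-scope ordering, which is always one of the available readings — island constraints only ever restrict inverse scope.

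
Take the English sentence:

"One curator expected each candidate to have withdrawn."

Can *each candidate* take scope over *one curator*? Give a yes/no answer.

*each candidate* is an ECM subject; ECM complements are not islands, and the embedded quantifier may take matrix scope.
Nothing blocks QR of the lower DP to a position above the higher one, so inverse scope is available.

Yes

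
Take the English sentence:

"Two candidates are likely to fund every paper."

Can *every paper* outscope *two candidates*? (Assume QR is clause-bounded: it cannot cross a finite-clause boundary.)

Yes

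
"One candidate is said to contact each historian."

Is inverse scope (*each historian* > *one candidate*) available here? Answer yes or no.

Yes

Raising constructions are monoclausal for scope purposes; *each historian* is not separated from *one candidate* by any island.
With no island boundary between them, the object can take inverse scope over the subject via ordinary QR within the clause.
The sentence is scopally ambiguous between *one candidate* > *each historian* and *each historian* > *one candidate*.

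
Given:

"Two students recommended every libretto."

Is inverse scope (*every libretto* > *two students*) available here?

Both DPs are arguments of the same predicate; there is no clause or island boundary between them.
With no island boundary between them, the object can take inverse scope over the subject via ordinary QR within the clause.
Both orderings are possible: *two students* > *every libretto* and *every libretto* > *two students*.

Yes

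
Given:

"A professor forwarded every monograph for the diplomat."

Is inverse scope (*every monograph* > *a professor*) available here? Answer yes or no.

Yes

Both DPs are arguments of the same predicate; there is no clause or island boundary between them.
Since no island is crossed, the inverse ordering is licensed alongside surface scope.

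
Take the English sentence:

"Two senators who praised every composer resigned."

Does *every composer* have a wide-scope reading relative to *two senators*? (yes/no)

Structurally, *every composer* is inside the relative clause *who praised every composer*.
The relative clause forms an island for QR, so the quantifier is confined to the head noun's restrictor.
The inverse ordering *every composer* > *two senators* is therefore underivable.

No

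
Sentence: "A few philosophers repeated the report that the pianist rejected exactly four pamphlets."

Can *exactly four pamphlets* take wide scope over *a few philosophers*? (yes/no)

No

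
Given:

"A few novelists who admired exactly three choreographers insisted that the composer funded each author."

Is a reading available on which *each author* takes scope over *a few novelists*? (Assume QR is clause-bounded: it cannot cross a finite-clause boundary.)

The DP *each author* is contained in the finite complement clause *that the composer funded each author*.
QR is clause-bounded, so the finite complement is a scope island for the embedded quantifier.
The inverse ordering *each author* > *a few novelists* is therefore underivable.

No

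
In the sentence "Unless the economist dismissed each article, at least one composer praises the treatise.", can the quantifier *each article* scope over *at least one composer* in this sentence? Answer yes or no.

The target quantifier *each article* is part of the adjunct clause *unless the economist dismissed each article*.
Adverbial clauses are not L-marked, so they are barriers for QR — the quantifier cannot escape the adjunct.
There is no licit LF on which *each article* c-commands *at least one composer*.

No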